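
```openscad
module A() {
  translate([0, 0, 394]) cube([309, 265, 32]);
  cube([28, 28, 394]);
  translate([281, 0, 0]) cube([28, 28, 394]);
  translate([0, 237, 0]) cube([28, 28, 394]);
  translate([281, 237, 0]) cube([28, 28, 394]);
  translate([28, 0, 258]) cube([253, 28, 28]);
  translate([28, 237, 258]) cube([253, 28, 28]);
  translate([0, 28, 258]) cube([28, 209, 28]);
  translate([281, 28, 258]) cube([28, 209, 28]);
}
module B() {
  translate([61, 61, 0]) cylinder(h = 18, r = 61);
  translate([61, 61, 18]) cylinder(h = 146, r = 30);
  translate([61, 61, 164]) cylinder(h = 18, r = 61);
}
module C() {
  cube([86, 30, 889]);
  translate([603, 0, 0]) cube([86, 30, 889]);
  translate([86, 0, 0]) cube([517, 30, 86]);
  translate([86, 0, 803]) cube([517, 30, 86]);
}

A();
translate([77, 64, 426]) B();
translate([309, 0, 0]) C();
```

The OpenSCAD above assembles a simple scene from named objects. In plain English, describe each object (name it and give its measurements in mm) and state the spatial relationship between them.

A is a simple wooden stool: a rectangular seat 309 mm (x) by 265 mm (y), 32 mm thick, top face at z = 426 mm, on four square legs, each 28×28 mm in cross-section. The legs rest on z = 0, each flush with a corner of the seat. Four stretchers, 28 mm wide and 28 mm tall, connect adjacent legs with their undersides at z = 258 mm, each running between the inner faces of the legs it joins and aligned with the legs' outer faces on the other axis.

B is a spool: two coaxial disc flanges of radius 61 mm and thickness 18 mm, joined by a core cylinder of radius 30 mm and height 146 mm. The lower flange rests on z = 0 and the three cylinders share a vertical axis.

C is a rectangular picture frame lying in the x–z plane (depth along y). The opening is 517 mm wide (x) by 717 mm tall (z), surrounded by a border 86 mm wide on all four sides. The frame is 30 mm deep and is made of two full-height vertical stiles with two horizontal rails fitted between them.

The spool is on top of the stool. The picture frame is against the stool's +x side, with their −y faces flush.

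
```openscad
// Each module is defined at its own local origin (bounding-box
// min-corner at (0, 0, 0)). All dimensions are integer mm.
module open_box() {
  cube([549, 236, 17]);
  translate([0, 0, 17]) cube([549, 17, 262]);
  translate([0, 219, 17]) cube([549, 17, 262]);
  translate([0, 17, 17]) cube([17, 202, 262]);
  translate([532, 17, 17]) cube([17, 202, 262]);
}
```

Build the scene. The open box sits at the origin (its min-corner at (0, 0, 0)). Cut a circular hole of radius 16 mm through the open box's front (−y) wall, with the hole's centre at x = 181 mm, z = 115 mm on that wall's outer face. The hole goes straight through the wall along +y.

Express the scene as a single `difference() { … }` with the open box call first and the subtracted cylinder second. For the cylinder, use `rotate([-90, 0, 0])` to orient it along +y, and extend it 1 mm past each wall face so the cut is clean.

difference() {
  open_box();
  translate([181, -1, 115]) rotate([-90, 0, 0]) cylinder(h = 19, r = 16);
}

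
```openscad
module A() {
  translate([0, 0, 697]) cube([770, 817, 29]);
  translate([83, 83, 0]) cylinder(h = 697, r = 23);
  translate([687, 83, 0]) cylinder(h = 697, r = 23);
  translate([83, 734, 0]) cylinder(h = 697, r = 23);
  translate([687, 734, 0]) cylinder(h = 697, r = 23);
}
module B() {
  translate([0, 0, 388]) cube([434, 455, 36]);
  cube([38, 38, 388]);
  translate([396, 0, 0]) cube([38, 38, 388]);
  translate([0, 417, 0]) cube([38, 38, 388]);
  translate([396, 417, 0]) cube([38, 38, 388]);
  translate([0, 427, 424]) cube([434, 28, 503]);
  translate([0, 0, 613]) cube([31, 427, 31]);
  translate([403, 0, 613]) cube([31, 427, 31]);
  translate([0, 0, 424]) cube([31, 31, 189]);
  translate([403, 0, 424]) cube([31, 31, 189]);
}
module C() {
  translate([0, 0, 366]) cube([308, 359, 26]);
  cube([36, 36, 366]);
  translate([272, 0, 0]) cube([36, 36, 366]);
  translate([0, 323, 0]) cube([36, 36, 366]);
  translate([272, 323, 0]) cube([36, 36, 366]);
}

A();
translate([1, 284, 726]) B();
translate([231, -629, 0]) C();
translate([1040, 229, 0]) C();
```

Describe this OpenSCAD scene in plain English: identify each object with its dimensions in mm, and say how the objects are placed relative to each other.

A is a table with a 770×817 mm rectangular top, 29 mm thick, top surface at z = 726 mm, supported by four round legs of 46 mm diameter, each leg's bounding box inset 60 mm from the nearest pair of top edges, running from the floor.

B is a chair: 434×455 mm seat, 36 mm thick, top at z = 424 mm, on four 38 mm square corner legs flush with the seat edges. A 28 mm thick backrest slab spans the full seat width, extending 503 mm above the seat top, its back face flush with the seat's +y edge. Two armrests of 31×31 mm section run along each side from the seat's front edge to the front of the backrest, top faces 220 mm above the seat top and outer faces flush with the seat's x-edges; a 31×31 mm post under the front of each armrest stands on the seat at the front corner.

C is a simple wooden stool: a rectangular seat 308 mm (x) by 359 mm (y), 26 mm thick, top face at z = 392 mm, on four square legs, each 36×36 mm in cross-section. The legs rest on z = 0, each flush with a corner of the seat.

The chair is on top of the table. Two stools sit around the table at the −y, +x sides.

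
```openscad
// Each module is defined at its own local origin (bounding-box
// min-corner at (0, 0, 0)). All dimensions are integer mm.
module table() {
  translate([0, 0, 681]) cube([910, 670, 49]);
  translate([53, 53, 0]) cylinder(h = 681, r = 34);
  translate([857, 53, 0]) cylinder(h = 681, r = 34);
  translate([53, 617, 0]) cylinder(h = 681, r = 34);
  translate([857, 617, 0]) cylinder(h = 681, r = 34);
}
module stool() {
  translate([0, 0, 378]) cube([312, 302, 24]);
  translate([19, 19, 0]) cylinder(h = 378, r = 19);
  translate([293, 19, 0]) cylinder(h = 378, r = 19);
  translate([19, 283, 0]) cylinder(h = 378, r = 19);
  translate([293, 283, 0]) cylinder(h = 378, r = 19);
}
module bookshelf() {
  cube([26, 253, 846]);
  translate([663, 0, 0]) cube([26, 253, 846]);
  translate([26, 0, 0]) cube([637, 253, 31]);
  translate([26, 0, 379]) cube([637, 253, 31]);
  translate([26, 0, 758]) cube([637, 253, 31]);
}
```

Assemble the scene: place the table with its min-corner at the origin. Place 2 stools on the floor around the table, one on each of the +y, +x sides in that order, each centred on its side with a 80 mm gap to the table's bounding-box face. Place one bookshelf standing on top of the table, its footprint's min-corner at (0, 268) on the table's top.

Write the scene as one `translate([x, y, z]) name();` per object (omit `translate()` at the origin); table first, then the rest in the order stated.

table();
translate([299, 750, 0]) stool();
translate([990, 184, 0]) stool();
translate([0, 268, 730]) bookshelf();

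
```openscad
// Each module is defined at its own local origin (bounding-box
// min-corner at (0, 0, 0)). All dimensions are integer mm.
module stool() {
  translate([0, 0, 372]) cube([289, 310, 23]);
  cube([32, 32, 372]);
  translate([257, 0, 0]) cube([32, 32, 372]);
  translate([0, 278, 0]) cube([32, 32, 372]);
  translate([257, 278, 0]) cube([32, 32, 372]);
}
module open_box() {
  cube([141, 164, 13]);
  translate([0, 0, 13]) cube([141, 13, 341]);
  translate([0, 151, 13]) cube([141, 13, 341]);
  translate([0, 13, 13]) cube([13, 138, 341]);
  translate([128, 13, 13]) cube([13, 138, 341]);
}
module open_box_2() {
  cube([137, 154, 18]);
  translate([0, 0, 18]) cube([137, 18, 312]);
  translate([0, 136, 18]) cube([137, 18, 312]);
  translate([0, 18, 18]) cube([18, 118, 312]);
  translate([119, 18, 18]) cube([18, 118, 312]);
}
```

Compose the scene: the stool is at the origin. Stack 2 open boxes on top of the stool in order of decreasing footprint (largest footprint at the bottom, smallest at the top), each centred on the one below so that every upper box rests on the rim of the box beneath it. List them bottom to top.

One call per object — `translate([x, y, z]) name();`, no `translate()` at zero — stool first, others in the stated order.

stool();
translate([74, 73, 395]) open_box();
translate([76, 78, 749]) open_box_2();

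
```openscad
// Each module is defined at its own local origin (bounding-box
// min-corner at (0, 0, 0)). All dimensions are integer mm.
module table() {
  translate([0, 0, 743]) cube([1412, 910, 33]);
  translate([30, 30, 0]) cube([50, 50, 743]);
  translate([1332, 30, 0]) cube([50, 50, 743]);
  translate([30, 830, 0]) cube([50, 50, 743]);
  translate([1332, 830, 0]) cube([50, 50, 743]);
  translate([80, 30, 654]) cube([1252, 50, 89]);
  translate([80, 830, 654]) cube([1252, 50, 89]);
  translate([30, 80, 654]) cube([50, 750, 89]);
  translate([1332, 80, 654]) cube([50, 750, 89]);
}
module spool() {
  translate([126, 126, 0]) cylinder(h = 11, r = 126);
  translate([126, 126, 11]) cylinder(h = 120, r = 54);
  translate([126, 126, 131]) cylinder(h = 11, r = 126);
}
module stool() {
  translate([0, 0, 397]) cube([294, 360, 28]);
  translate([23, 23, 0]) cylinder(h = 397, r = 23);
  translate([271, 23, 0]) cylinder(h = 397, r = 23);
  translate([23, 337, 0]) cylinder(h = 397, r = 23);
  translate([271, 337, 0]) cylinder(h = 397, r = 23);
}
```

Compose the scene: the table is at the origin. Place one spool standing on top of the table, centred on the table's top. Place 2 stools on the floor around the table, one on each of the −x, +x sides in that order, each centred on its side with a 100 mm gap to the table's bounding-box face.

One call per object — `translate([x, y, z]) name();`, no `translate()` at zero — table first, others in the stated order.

table();
translate([580, 329, 776]) spool();
translate([-394, 275, 0]) stool();
translate([1512, 275, 0]) stool();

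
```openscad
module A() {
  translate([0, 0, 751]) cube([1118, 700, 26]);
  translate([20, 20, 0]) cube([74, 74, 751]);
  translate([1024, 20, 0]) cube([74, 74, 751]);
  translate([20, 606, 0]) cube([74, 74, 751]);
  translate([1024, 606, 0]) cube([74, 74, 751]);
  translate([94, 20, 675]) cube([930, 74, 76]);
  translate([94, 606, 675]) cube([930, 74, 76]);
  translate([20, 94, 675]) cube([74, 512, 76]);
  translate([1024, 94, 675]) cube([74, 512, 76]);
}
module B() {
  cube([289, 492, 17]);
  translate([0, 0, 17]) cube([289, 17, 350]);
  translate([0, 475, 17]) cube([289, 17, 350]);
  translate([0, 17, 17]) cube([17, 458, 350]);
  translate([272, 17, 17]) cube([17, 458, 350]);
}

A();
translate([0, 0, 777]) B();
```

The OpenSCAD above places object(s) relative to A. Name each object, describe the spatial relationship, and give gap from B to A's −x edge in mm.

The open box's min-x is at 0; the table's min-x is 0; gap = 0 mm.

A is a table. B is an open box. The open box is on top of the table. The gap from the open box to the table's −x edge is 0 mm.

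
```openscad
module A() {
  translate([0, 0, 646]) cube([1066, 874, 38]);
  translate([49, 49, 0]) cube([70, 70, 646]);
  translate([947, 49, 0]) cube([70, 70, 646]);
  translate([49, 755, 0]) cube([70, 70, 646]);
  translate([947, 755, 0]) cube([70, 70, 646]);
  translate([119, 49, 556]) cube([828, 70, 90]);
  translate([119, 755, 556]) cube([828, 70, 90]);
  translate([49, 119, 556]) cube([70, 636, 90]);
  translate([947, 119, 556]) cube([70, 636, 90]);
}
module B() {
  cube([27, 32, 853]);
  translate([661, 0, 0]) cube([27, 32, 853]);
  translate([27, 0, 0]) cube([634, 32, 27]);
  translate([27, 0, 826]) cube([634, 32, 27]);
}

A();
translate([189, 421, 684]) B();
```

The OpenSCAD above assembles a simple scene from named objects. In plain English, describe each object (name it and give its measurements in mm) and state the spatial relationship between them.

A is a table: top 1066 mm (x) × 874 mm (y), 38 mm thick, upper face at z = 684 mm, on four 70×70 mm square legs, each inset 49 mm from the nearest pair of top edges, running from z = 0 to the bottom of the top. Four apron rails, 70 mm thick and 90 mm tall, run between adjacent legs with their top edges flush with the underside of the top and their outer faces flush with the legs' outer faces.

B is a picture frame with a 634×799 mm rectangular opening (x by z) and a uniform 27 mm border on every side. Frame depth is 32 mm along y. It is built from two vertical stiles running the full outside height and two horizontal rails spanning the gap between the stiles.

The picture frame is on top of the table, centred.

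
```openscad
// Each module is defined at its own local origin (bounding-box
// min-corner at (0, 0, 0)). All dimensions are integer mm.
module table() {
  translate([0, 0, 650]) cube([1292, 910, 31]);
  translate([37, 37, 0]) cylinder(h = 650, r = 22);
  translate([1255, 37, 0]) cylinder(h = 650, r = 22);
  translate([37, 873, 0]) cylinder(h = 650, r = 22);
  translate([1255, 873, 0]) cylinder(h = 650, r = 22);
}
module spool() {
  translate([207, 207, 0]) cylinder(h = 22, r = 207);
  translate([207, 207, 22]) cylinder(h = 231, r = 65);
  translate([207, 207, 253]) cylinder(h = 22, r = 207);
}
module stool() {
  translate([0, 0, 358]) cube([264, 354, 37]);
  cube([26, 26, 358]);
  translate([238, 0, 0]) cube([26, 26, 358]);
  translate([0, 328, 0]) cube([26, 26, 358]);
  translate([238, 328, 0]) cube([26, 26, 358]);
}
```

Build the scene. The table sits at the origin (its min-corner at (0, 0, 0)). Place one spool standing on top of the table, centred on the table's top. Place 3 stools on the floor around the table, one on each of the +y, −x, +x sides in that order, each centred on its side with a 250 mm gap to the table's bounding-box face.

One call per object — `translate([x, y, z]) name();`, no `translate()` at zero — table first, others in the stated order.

table();
translate([439, 248, 681]) spool();
translate([514, 1160, 0]) stool();
translate([-514, 278, 0]) stool();
translate([1542, 278, 0]) stool();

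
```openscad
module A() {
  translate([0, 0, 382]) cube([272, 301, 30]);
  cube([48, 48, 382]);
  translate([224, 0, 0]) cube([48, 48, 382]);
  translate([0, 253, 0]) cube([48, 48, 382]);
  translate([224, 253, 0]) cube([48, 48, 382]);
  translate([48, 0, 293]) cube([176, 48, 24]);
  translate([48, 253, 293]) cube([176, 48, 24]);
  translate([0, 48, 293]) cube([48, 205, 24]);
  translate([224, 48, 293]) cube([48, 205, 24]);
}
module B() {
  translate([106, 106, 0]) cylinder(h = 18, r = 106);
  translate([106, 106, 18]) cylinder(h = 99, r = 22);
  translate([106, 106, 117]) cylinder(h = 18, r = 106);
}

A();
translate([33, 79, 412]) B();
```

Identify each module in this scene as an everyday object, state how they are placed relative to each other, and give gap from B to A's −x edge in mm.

The spool's min-x is at 33; the stool's min-x is 0; gap = 33 mm.

A is a stool. B is a spool. The spool is on top of the stool. The gap from the spool to the stool's −x edge is 33 mm.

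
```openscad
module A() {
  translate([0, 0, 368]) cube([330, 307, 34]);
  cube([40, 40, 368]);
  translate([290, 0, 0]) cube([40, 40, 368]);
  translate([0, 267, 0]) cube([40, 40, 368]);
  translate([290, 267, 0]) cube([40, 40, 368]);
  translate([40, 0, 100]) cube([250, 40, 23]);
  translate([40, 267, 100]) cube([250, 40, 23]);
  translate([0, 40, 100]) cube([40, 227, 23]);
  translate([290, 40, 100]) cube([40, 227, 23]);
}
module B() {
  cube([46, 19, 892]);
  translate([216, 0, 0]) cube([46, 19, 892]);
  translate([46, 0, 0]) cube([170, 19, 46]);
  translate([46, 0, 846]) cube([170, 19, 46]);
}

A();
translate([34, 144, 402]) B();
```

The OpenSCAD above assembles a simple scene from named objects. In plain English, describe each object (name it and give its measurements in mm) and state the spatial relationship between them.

A is a four-legged stool. The seat is 330×307 mm, 34 mm thick, top at z = 402 mm. It stands on four square legs, each 40×40 mm in cross-section, from z = 0 to the seat underside, each flush with a corner of the seat. Four stretchers, 40 mm wide and 23 mm tall, connect adjacent legs with their undersides at z = 100 mm, each running between the inner faces of the legs it joins and aligned with the legs' outer faces on the other axis.

B is a rectangular picture frame lying in the x–z plane (depth along y). The opening is 170 mm wide (x) by 800 mm tall (z), surrounded by a border 46 mm wide on all four sides. The frame is 19 mm deep and is made of two full-height vertical stiles with two horizontal rails fitted between them.

The picture frame is on top of the stool, centred.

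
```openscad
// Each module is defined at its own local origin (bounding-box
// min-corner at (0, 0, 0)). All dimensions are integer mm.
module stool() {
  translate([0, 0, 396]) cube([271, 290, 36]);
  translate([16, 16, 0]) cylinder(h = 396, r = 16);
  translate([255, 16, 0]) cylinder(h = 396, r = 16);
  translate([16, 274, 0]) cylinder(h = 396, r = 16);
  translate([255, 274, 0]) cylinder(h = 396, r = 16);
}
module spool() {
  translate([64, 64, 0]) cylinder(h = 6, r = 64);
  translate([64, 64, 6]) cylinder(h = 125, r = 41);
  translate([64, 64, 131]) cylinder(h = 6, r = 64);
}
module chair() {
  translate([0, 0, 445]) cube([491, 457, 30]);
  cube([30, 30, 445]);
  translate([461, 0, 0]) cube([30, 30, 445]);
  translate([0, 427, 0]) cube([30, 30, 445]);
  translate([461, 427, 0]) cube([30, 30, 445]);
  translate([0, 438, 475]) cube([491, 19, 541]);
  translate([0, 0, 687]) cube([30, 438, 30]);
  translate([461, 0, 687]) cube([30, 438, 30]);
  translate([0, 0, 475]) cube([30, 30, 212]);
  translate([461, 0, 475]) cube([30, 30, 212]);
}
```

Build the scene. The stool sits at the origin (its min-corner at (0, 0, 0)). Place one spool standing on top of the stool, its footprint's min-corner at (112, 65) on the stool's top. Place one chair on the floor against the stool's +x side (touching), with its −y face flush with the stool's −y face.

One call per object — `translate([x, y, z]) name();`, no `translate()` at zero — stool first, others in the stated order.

stool();
translate([112, 65, 432]) spool();
translate([271, 0, 0]) chair();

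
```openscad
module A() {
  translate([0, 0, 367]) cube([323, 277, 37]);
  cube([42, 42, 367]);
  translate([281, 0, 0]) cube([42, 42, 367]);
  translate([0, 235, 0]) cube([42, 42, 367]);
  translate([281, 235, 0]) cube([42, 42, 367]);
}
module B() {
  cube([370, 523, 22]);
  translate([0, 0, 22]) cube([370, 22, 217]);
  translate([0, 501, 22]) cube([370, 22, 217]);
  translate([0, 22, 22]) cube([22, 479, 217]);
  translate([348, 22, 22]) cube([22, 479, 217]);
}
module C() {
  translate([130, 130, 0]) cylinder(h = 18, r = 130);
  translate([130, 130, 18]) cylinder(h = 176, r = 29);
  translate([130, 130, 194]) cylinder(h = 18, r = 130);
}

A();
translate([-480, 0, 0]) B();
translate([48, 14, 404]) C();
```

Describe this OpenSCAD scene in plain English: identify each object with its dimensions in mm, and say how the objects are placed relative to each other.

A is a four-legged stool. The seat is 323×277 mm, 37 mm thick, top at z = 404 mm. It stands on four square legs, each 42×42 mm in cross-section, from z = 0 to the seat underside, each flush with a corner of the seat.

B is an open storage box with external size 370×523×239 mm and wall thickness 22 mm (the base is also 22 mm thick). The base covers the whole footprint; the four walls stand on the base, with the y-facing walls full-width and the x-facing walls fitting between their inner faces.

C is a spool: two coaxial disc flanges of radius 130 mm and thickness 18 mm, joined by a core cylinder of radius 29 mm and height 176 mm. The lower flange rests on z = 0 and the three cylinders share a vertical axis.

The open box is on the floor beside the stool on its −x side. The spool is on top of the stool.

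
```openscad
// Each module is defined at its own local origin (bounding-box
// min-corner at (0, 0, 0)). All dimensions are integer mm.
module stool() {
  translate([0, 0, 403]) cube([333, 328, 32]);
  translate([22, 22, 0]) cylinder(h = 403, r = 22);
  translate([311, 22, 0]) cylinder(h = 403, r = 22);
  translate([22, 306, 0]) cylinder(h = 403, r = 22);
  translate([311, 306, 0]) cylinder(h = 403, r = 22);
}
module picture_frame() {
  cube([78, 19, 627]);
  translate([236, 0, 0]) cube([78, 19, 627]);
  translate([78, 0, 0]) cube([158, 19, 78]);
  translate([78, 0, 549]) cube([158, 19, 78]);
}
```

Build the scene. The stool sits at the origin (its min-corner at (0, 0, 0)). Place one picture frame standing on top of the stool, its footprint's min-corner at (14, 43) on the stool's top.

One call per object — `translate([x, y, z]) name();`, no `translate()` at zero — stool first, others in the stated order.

stool();
translate([14, 43, 435]) picture_frame();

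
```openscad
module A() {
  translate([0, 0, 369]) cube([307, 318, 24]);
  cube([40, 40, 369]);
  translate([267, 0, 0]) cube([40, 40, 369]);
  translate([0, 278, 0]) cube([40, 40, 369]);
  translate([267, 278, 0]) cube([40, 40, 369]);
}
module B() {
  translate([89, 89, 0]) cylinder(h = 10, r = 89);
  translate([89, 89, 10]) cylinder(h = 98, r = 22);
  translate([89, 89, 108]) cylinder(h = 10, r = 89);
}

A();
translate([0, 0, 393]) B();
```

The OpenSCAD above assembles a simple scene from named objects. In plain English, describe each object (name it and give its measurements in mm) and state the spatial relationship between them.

A is a simple wooden stool: a rectangular seat 307 mm (x) by 318 mm (y), 24 mm thick, top face at z = 393 mm, on four square legs, each 40×40 mm in cross-section. The legs rest on z = 0, each flush with a corner of the seat.

B is a spool: two coaxial disc flanges of radius 89 mm and thickness 10 mm, joined by a core cylinder of radius 22 mm and height 98 mm. The lower flange rests on z = 0 and the three cylinders share a vertical axis.

The spool is on top of the stool.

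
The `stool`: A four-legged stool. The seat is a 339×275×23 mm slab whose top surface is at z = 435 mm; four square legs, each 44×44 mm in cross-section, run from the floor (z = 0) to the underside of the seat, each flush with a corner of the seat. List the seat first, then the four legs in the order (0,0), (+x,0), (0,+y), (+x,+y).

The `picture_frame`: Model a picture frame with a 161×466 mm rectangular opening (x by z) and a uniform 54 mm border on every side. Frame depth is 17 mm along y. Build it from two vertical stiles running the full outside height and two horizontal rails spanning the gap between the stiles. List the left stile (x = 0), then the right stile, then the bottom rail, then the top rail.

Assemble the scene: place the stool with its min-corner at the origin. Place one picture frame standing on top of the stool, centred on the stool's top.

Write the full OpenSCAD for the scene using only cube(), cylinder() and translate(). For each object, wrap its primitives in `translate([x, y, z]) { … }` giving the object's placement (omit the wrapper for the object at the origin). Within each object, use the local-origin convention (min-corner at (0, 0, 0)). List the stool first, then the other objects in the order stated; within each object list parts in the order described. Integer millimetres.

translate([0, 0, 412]) cube([339, 275, 23]);
cube([44, 44, 412]);
translate([295, 0, 0]) cube([44, 44, 412]);
translate([0, 231, 0]) cube([44, 44, 412]);
translate([295, 231, 0]) cube([44, 44, 412]);
translate([35, 129, 435]) {
  cube([54, 17, 574]);
  translate([215, 0, 0]) cube([54, 17, 574]);
  translate([54, 0, 0]) cube([161, 17, 54]);
  translate([54, 0, 520]) cube([161, 17, 54]);
}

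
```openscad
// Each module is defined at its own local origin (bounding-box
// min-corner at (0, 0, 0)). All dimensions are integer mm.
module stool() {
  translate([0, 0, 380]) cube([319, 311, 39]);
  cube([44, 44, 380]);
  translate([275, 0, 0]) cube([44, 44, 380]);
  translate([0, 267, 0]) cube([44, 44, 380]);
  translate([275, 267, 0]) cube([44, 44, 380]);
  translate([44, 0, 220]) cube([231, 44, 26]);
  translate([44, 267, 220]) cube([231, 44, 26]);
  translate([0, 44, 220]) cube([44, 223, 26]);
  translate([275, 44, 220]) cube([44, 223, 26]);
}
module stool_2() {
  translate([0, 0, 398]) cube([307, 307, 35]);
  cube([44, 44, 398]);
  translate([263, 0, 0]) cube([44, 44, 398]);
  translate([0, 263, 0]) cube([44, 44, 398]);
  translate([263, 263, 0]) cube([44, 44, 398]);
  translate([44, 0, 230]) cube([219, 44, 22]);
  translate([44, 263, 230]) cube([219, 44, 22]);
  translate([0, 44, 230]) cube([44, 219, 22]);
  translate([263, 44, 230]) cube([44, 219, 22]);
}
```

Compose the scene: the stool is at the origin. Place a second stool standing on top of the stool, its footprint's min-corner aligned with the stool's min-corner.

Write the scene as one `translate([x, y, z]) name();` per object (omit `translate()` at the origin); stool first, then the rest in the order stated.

stool();
translate([0, 0, 419]) stool_2();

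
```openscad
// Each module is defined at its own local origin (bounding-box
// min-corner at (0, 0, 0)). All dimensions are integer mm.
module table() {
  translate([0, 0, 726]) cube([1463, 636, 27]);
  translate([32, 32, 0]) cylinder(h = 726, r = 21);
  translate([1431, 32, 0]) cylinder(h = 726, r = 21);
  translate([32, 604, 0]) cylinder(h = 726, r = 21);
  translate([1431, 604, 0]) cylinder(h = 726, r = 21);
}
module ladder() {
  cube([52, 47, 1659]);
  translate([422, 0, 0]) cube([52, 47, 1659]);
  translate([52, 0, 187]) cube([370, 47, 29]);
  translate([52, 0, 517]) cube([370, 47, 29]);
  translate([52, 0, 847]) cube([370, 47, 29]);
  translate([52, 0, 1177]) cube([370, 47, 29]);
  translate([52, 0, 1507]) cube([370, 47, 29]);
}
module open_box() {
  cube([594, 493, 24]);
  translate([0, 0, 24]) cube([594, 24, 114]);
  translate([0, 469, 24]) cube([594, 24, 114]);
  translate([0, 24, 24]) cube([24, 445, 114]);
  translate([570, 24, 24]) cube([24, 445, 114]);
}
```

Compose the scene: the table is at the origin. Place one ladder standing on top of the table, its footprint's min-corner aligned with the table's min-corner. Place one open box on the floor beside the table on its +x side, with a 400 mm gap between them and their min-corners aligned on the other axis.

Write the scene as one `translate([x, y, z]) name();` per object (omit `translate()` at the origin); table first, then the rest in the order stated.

table();
translate([0, 0, 753]) ladder();
translate([1863, 0, 0]) open_box();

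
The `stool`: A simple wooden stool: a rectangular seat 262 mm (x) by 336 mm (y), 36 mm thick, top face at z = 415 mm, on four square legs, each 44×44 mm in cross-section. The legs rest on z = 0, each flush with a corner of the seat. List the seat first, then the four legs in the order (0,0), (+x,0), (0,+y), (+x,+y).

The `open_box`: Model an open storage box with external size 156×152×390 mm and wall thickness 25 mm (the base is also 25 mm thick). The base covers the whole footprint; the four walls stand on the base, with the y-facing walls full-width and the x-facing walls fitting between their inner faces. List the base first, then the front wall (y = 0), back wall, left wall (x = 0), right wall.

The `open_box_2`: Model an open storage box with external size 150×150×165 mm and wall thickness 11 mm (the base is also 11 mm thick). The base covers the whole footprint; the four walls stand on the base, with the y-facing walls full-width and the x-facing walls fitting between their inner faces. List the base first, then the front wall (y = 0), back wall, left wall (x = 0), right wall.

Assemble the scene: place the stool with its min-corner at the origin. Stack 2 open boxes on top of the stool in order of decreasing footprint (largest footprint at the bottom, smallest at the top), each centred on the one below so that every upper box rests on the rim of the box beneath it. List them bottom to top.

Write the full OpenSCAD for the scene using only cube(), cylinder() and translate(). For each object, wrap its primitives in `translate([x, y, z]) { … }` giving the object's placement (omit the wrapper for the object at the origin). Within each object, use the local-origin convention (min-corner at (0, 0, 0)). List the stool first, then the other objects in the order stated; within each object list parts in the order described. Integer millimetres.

translate([0, 0, 379]) cube([262, 336, 36]);
cube([44, 44, 379]);
translate([218, 0, 0]) cube([44, 44, 379]);
translate([0, 292, 0]) cube([44, 44, 379]);
translate([218, 292, 0]) cube([44, 44, 379]);
translate([53, 92, 415]) {
  cube([156, 152, 25]);
  translate([0, 0, 25]) cube([156, 25, 365]);
  translate([0, 127, 25]) cube([156, 25, 365]);
  translate([0, 25, 25]) cube([25, 102, 365]);
  translate([131, 25, 25]) cube([25, 102, 365]);
}
translate([56, 93, 805]) {
  cube([150, 150, 11]);
  translate([0, 0, 11]) cube([150, 11, 154]);
  translate([0, 139, 11]) cube([150, 11, 154]);
  translate([0, 11, 11]) cube([11, 128, 154]);
  translate([139, 11, 11]) cube([11, 128, 154]);
}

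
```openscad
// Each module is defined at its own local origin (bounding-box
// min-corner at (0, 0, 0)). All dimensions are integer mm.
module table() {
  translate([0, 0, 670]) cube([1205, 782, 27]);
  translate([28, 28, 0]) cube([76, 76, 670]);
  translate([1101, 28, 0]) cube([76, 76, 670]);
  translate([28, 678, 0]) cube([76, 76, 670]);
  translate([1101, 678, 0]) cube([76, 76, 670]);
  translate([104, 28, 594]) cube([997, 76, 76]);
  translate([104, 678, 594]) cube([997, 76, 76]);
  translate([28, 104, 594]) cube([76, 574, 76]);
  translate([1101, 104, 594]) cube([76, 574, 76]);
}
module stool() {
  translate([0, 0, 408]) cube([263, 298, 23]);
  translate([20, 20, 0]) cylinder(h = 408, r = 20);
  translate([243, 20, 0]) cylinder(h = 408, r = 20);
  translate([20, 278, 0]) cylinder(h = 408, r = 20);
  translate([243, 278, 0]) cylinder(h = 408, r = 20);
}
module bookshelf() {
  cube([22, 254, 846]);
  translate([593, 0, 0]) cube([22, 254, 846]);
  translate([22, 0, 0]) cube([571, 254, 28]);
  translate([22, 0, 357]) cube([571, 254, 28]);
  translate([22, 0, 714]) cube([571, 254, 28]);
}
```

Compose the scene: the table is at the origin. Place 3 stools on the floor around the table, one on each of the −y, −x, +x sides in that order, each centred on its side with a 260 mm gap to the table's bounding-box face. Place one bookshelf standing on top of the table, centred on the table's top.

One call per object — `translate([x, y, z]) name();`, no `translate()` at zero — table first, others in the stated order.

table();
translate([471, -558, 0]) stool();
translate([-523, 242, 0]) stool();
translate([1465, 242, 0]) stool();
translate([295, 264, 697]) bookshelf();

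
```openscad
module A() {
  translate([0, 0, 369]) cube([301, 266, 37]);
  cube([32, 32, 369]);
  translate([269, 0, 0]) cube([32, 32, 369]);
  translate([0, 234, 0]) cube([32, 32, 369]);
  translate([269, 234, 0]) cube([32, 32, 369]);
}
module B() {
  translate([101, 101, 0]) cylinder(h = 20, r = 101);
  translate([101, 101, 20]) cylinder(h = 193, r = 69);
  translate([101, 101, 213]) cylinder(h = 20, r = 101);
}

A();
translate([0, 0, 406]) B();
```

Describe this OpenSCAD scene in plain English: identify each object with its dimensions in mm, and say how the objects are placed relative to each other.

A is a four-legged stool. The seat is a 301×266×37 mm slab whose top surface is at z = 406 mm; four square legs, each 32×32 mm in cross-section, run from the floor (z = 0) to the underside of the seat, each flush with a corner of the seat.

B is a spool: two coaxial disc flanges of radius 101 mm and thickness 20 mm, joined by a core cylinder of radius 69 mm and height 193 mm. The lower flange rests on z = 0 and the three cylinders share a vertical axis.

The spool is on top of the stool.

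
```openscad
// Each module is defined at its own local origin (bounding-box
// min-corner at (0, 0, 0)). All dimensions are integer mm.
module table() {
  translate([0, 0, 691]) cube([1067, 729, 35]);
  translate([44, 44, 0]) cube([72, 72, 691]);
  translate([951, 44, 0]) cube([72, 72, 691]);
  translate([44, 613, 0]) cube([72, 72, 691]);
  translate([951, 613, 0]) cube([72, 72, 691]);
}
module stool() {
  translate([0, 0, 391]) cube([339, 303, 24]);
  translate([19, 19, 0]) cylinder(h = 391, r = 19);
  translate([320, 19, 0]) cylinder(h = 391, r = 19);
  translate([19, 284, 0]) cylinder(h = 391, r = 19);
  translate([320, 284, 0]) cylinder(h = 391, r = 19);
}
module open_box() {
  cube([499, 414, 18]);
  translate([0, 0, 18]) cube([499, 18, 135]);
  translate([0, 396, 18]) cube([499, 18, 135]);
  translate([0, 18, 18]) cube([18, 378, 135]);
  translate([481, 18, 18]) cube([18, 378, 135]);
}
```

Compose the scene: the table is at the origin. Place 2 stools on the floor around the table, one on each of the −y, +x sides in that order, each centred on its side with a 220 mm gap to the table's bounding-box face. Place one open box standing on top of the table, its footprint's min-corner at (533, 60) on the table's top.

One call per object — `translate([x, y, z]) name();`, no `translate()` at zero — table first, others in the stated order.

table();
translate([364, -523, 0]) stool();
translate([1287, 213, 0]) stool();
translate([533, 60, 726]) open_box();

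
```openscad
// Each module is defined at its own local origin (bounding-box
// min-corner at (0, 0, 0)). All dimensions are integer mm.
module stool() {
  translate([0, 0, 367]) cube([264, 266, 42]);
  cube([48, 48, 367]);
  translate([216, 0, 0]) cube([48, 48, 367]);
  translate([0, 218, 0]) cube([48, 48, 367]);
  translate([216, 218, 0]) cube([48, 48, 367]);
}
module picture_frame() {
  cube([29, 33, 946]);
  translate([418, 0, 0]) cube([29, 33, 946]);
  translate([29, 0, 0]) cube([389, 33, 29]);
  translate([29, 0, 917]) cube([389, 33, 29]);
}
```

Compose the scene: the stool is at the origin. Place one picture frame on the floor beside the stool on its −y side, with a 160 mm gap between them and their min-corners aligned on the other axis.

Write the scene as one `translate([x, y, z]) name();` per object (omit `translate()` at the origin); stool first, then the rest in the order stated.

stool();
translate([0, -193, 0]) picture_frame();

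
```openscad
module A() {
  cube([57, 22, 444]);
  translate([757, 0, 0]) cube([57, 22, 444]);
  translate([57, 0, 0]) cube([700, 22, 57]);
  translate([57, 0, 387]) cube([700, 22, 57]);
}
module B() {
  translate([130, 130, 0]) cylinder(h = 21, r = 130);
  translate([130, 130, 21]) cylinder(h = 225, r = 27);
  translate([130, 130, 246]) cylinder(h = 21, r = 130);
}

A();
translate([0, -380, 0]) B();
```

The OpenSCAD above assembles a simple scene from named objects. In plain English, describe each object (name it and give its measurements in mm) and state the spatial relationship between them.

A is a picture frame with a 700×330 mm rectangular opening (x by z) and a uniform 57 mm border on every side. Frame depth is 22 mm along y. It is built from two vertical stiles running the full outside height and two horizontal rails spanning the gap between the stiles.

B is a spool: two coaxial disc flanges of radius 130 mm and thickness 21 mm, joined by a core cylinder of radius 27 mm and height 225 mm. The lower flange rests on z = 0 and the three cylinders share a vertical axis.

The spool is on the floor beside the picture frame on its −y side.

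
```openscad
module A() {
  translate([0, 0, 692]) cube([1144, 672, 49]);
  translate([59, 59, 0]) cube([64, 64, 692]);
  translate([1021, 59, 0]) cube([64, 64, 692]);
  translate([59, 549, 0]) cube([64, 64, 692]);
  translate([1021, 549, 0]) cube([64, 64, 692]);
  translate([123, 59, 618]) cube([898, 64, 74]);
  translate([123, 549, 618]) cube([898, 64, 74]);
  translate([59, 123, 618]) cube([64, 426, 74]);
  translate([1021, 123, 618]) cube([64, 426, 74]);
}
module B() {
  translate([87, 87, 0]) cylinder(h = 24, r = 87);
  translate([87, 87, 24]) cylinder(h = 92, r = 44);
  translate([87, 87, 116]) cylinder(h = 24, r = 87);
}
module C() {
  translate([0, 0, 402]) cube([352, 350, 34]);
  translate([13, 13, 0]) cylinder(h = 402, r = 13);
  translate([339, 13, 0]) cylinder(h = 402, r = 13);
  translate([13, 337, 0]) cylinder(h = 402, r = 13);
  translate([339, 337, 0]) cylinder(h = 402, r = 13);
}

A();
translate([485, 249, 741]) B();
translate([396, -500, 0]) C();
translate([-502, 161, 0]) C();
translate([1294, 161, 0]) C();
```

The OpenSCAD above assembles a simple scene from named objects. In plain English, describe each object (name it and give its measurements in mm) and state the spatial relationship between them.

A is a table with a 1144×672 mm rectangular top, 49 mm thick, top surface at z = 741 mm, supported by four 64×64 mm square legs, each inset 59 mm from the nearest pair of top edges, running from the floor. Four apron rails, 64 mm thick and 74 mm tall, run between adjacent legs with their top edges flush with the underside of the top and their outer faces flush with the legs' outer faces.

B is a spool: two coaxial disc flanges of radius 87 mm and thickness 24 mm, joined by a core cylinder of radius 44 mm and height 92 mm. The lower flange rests on z = 0 and the three cylinders share a vertical axis.

C is a simple wooden stool: a rectangular seat 352 mm (x) by 350 mm (y), 34 mm thick, top face at z = 436 mm, on four round legs, each 26 mm in diameter. The legs rest on z = 0, each leg's axis is inset half a diameter from the nearest pair of seat edges (so the leg's bounding box is flush with the corner).

The spool is on top of the table, centred. Three stools sit around the table at the −y, −x, +x sides.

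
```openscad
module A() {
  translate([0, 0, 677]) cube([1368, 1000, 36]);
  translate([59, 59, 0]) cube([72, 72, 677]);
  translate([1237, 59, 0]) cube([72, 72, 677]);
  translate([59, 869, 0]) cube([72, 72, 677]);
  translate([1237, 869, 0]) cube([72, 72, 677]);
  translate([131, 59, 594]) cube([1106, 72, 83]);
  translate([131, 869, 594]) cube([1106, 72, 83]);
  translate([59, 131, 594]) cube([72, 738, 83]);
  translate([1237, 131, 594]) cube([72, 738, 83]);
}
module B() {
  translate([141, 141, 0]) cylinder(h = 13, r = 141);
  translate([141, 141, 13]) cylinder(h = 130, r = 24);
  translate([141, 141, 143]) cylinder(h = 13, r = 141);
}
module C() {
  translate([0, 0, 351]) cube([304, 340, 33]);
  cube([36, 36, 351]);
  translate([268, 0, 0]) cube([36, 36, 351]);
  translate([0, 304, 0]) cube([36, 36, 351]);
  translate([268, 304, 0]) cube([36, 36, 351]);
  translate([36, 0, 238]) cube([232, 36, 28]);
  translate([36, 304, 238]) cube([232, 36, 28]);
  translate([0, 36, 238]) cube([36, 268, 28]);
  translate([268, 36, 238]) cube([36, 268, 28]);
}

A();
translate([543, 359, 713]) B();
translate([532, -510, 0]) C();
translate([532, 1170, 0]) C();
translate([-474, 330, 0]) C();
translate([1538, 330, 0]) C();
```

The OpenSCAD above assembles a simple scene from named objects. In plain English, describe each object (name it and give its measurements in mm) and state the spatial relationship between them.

A is a rectangular dining table. The top is 1368×1000×36 mm with its upper surface at z = 713 mm. It stands on four 72×72 mm square legs, each inset 59 mm from the nearest pair of top edges, running from the floor to the underside of the top. Four apron rails, 72 mm thick and 83 mm tall, run between adjacent legs with their top edges flush with the underside of the top and their outer faces flush with the legs' outer faces.

B is a spool: two coaxial disc flanges of radius 141 mm and thickness 13 mm, joined by a core cylinder of radius 24 mm and height 130 mm. The lower flange rests on z = 0 and the three cylinders share a vertical axis.

C is a simple wooden stool: a rectangular seat 304 mm (x) by 340 mm (y), 33 mm thick, top face at z = 384 mm, on four square legs, each 36×36 mm in cross-section. The legs rest on z = 0, each flush with a corner of the seat. Four stretchers, 36 mm wide and 28 mm tall, connect adjacent legs with their undersides at z = 238 mm, each running between the inner faces of the legs it joins and aligned with the legs' outer faces on the other axis.

The spool is on top of the table, centred. Four stools sit around the table at the −y, +y, −x, +x sides.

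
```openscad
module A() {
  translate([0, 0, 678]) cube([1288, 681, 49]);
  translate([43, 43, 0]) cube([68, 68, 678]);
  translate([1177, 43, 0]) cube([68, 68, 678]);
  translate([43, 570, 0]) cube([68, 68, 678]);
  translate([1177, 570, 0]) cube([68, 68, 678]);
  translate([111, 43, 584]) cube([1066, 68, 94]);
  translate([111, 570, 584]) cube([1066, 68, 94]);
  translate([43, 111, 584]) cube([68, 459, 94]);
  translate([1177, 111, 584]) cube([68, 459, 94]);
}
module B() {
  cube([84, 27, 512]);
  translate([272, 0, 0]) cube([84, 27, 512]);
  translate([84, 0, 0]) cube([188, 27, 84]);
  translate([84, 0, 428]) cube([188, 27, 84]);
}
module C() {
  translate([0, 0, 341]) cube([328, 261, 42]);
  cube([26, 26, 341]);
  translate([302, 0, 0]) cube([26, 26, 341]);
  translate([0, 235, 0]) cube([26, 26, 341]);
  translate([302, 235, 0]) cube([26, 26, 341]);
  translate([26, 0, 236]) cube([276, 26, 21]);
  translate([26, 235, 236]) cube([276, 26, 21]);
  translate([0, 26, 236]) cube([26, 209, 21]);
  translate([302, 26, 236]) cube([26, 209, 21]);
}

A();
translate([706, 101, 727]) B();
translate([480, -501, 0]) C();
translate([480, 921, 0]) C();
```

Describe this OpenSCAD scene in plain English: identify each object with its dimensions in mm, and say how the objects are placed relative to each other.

A is a table: top 1288 mm (x) × 681 mm (y), 49 mm thick, upper face at z = 727 mm, on four 68×68 mm square legs, each inset 43 mm from the nearest pair of top edges, running from z = 0 to the bottom of the top. Four apron rails, 68 mm thick and 94 mm tall, run between adjacent legs with their top edges flush with the underside of the top and their outer faces flush with the legs' outer faces.

B is a picture frame with a 188×344 mm rectangular opening (x by z) and a uniform 84 mm border on every side. Frame depth is 27 mm along y. It is built from two vertical stiles running the full outside height and two horizontal rails spanning the gap between the stiles.

C is a four-legged stool. The seat is a 328×261×42 mm slab whose top surface is at z = 383 mm; four square legs, each 26×26 mm in cross-section, run from the floor (z = 0) to the underside of the seat, each flush with a corner of the seat. Four stretchers, 26 mm wide and 21 mm tall, connect adjacent legs with their undersides at z = 236 mm, each running between the inner faces of the legs it joins and aligned with the legs' outer faces on the other axis.

The picture frame is on top of the table. Two stools sit around the table at the −y, +y sides.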